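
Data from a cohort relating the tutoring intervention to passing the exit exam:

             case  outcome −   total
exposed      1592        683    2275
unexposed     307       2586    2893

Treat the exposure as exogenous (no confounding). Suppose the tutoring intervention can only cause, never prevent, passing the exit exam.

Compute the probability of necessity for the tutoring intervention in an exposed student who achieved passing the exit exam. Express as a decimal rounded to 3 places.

PN ≈ 0.848

p₁ = P(outcome | exposed) = 1592/2275 = 0.69978
p₀ = P(outcome | unexposed) = 307/2893 = 0.10612
Under exogeneity and monotonicity, PN = (p₁ − p₀) / p₁.
PN = (0.69978 − 0.10612) / 0.69978 = 0.59366 / 0.69978 ≈ 0.8484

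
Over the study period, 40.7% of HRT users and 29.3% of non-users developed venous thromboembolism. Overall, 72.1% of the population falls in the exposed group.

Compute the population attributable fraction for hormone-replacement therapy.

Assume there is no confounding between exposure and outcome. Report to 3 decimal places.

PAF ≈ 0.219

p₁ = 0.407, p₀ = 0.293.
Overall risk P(Y=1) = π·p₁ + (1−π)·p₀ = 0.721×0.407 + 0.279×0.293 = 0.37519.
Under exogeneity, PAF = [P(Y=1) − p₀] / P(Y=1).
PAF = (0.37519 − 0.293) / 0.37519 ≈ 0.2191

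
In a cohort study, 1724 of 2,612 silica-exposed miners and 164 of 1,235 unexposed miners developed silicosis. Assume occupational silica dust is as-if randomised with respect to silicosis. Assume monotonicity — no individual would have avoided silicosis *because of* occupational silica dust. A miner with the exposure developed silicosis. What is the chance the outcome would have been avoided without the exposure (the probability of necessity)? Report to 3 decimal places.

p₁ = P(outcome | exposed) = 1724/2612 = 0.66003
p₀ = P(outcome | unexposed) = 164/1235 = 0.13279
Under exogeneity and monotonicity, PN = (p₁ − p₀) / p₁.
PN = (0.66003 − 0.13279) / 0.66003 = 0.52724 / 0.66003 ≈ 0.7988

PN ≈ 0.799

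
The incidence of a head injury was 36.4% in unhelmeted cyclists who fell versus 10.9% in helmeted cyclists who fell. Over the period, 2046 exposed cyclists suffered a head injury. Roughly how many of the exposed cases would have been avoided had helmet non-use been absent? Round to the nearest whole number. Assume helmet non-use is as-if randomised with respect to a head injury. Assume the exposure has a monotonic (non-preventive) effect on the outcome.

about 1433 cases

p₁ = 0.364, p₀ = 0.109.
PN = (p₁ − p₀)/p₁ = (0.364 − 0.109) / 0.364 ≈ 0.70055.
Attributable cases ≈ PN × (exposed cases) = 0.70055 × 2046 ≈ 1433.32.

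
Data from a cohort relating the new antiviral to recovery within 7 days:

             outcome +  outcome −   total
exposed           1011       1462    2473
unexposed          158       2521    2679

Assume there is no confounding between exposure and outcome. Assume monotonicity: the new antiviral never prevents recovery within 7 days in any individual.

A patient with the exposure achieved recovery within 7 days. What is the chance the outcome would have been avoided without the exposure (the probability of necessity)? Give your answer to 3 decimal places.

PN ≈ 0.856

p₁ = P(outcome | exposed) = 1011/2473 = 0.40882
p₀ = P(outcome | unexposed) = 158/2679 = 0.058977
Under exogeneity and monotonicity, PN = (p₁ − p₀)/p₁.
PN = (0.40882 − 0.058977) / 0.40882 ≈ 0.8557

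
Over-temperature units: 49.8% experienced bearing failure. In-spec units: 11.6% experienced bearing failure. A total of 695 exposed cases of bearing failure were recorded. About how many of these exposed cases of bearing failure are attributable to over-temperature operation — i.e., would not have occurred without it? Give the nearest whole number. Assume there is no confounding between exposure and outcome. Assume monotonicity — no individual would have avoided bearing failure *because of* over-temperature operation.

p₁ = 0.498, p₀ = 0.116.
PN = (p₁ − p₀)/p₁ = (0.498 − 0.116) / 0.498 ≈ 0.76707.
Attributable cases ≈ PN × (exposed cases) = 0.76707 × 695 ≈ 533.11.

about 533 cases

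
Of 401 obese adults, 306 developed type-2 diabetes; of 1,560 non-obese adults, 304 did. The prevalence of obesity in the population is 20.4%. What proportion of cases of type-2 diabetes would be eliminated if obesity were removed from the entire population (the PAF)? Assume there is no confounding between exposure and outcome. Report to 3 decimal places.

PAF ≈ 0.373

p₁ = P(outcome | exposed) = 306/401 = 0.76309
p₀ = P(outcome | unexposed) = 304/1560 = 0.19487
Overall risk P(Y=1) = π·p₁ + (1−π)·p₀ = 0.204×0.76309 + 0.796×0.19487 = 0.31079.
Under exogeneity, PAF = [P(Y=1) − p₀] / P(Y=1).
PAF = (0.31079 − 0.19487) / 0.31079 ≈ 0.3730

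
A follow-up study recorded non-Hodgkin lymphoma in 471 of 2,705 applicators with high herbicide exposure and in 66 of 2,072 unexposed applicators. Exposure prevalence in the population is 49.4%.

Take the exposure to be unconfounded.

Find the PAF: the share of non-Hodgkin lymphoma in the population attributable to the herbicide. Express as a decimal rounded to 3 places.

p₁ = P(outcome | exposed) = 471/2705 = 0.17412
p₀ = P(outcome | unexposed) = 66/2072 = 0.031853
Overall risk P(Y=1) = π·p₁ + (1−π)·p₀ = 0.494×0.17412 + 0.506×0.031853 = 0.10213.
Under exogeneity, PAF = [P(Y=1) − p₀] / P(Y=1).
PAF = (0.10213 − 0.031853) / 0.10213 ≈ 0.6881

PAF ≈ 0.688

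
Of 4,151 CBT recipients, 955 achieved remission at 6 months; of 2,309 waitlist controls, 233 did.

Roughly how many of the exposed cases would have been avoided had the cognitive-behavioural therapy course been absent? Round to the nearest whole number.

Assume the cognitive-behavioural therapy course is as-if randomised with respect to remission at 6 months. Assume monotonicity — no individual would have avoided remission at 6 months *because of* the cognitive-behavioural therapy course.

p₁ = P(outcome | exposed) = 955/4151 = 0.23007
p₀ = P(outcome | unexposed) = 233/2309 = 0.10091
PN = (p₁ − p₀)/p₁ = (0.23007 − 0.10091) / 0.23007 ≈ 0.56139.
Attributable cases ≈ PN × (exposed cases) = 0.56139 × 955 ≈ 536.12.

about 536 cases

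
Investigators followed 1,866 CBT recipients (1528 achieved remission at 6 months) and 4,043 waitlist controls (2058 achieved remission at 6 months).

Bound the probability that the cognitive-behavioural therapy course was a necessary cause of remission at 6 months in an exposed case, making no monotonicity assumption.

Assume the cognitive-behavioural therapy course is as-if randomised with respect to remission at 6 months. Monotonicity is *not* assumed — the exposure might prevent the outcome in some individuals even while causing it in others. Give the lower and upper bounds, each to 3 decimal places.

p₁ = P(outcome | exposed) = 1528/1866 = 0.81886
p₀ = P(outcome | unexposed) = 2058/4043 = 0.50903
Under exogeneity alone the bounds on PN are max{0,(p₁−p₀)/p₁} ≤ PN ≤ min{1,(1−p₀)/p₁}.
  lower = (p₁ − p₀)/p₁ = 0.30984 / 0.81886 ≈ 0.3784
  upper = min{1, (1 − p₀)/p₁} = 0.49097 / 0.81886 ≈ 0.5996

0.378 ≤ PN ≤ 0.600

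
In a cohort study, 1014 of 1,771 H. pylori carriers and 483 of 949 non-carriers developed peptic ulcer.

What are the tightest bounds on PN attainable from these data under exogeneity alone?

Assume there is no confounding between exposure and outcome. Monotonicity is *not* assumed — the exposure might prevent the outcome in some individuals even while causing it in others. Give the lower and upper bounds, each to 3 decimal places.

p₁ = P(outcome | exposed) = 1014/1771 = 0.57256
p₀ = P(outcome | unexposed) = 483/949 = 0.50896
Under exogeneity alone the bounds on PN are max{0,(p₁−p₀)/p₁} ≤ PN ≤ min{1,(1−p₀)/p₁}.
  lower = (p₁ − p₀)/p₁ = 0.063601 / 0.57256 ≈ 0.1111
  upper = min{1, (1 − p₀)/p₁} = 0.49104 / 0.57256 ≈ 0.8576

0.111 ≤ PN ≤ 0.858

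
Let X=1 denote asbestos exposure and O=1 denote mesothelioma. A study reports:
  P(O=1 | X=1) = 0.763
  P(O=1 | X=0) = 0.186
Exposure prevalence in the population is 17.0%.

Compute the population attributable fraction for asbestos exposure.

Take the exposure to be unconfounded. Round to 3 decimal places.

Let p₁ = 0.763, p₀ = 0.186.
Overall risk P(Y=1) = π·p₁ + (1−π)·p₀ = 0.17×0.763 + 0.83×0.186 = 0.28409.
Under exogeneity, PAF = [P(Y=1) − p₀] / P(Y=1).
PAF = (0.28409 − 0.186) / 0.28409 ≈ 0.3453

PAF ≈ 0.345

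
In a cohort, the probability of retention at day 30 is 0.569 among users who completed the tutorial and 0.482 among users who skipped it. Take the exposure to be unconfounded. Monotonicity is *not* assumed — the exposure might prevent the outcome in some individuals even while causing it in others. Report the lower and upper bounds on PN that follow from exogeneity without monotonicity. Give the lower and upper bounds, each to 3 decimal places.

Let p₁ = 0.569, p₀ = 0.482.
Under exogeneity alone the bounds on PN are max{0,(p₁−p₀)/p₁} ≤ PN ≤ min{1,(1−p₀)/p₁}.
  lower = (p₁ − p₀)/p₁ = 0.087 / 0.569 ≈ 0.1529
  upper = min{1, (1 − p₀)/p₁} = 0.518 / 0.569 ≈ 0.9104

0.153 ≤ PN ≤ 0.910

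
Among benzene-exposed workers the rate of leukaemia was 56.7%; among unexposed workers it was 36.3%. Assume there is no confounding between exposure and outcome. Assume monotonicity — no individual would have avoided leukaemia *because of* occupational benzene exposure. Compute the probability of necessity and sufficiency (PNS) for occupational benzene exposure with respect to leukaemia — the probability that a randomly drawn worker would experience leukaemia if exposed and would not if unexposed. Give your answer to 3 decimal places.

PNS ≈ 0.204

p₁ = 0.567, p₀ = 0.363.
Under exogeneity and monotonicity, PNS = p₁ − p₀.
PNS = 0.567 − 0.363 = 0.204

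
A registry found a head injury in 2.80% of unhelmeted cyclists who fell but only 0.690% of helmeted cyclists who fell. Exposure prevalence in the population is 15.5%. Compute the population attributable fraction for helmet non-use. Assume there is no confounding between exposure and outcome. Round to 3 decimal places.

p₁ = 0.028, p₀ = 0.0069.
Overall risk P(Y=1) = π·p₁ + (1−π)·p₀ = 0.155×0.028 + 0.845×0.0069 = 0.01017.
Under exogeneity, PAF = [P(Y=1) − p₀] / P(Y=1).
PAF = (0.01017 − 0.0069) / 0.01017 ≈ 0.3216

PAF ≈ 0.322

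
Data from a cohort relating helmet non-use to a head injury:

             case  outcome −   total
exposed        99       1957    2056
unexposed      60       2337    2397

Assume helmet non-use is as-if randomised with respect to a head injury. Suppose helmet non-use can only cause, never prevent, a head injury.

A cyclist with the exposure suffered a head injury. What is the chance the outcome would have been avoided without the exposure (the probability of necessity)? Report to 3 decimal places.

p₁ = P(outcome | exposed) = 99/2056 = 0.048152
p₀ = P(outcome | unexposed) = 60/2397 = 0.025031
Under exogeneity and monotonicity, PN = (p₁ − p₀) / p₁.
PN = (0.048152 − 0.025031) / 0.048152 = 0.02312 / 0.048152 ≈ 0.4802

PN ≈ 0.480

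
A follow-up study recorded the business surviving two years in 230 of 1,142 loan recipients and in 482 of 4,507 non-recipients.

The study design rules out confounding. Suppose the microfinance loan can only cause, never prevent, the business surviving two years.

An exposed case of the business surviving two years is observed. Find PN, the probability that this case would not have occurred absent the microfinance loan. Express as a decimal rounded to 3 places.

p₁ = P(outcome | exposed) = 230/1142 = 0.2014
p₀ = P(outcome | unexposed) = 482/4507 = 0.10694
Under exogeneity and monotonicity, PN = (p₁ − p₀) / p₁.
PN = (0.2014 − 0.10694) / 0.2014 = 0.094456 / 0.2014 ≈ 0.4690

PN ≈ 0.469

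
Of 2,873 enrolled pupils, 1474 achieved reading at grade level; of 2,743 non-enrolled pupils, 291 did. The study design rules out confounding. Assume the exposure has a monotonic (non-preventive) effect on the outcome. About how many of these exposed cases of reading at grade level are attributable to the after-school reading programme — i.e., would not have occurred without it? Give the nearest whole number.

about 1169 cases

p₁ = P(outcome | exposed) = 1474/2873 = 0.51305
p₀ = P(outcome | unexposed) = 291/2743 = 0.10609
PN = (p₁ − p₀)/p₁ = (0.51305 − 0.10609) / 0.51305 ≈ 0.79322.
Attributable cases ≈ PN × (exposed cases) = 0.79322 × 1474 ≈ 1169.21.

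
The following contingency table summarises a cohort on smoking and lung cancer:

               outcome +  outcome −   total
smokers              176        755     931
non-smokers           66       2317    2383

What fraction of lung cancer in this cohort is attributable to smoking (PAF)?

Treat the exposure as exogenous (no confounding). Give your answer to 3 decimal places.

p₁ = P(outcome | exposed) = 176/931 = 0.18904
p₀ = P(outcome | unexposed) = 66/2383 = 0.027696
Exposure prevalence π = 931/3314 = 0.28093; overall risk P(Y=1) = 0.073024.
Under exogeneity, PAF = [P(Y=1) − p₀]/P(Y=1).
PAF = (0.073024 − 0.027696) / 0.073024 ≈ 0.6207

PAF ≈ 0.621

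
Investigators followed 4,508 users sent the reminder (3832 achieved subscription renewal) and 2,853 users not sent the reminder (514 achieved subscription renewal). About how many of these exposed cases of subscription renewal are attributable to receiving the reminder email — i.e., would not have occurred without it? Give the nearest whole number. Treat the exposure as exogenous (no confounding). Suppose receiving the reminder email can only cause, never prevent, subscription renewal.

p₁ = P(outcome | exposed) = 3832/4508 = 0.85004
p₀ = P(outcome | unexposed) = 514/2853 = 0.18016
PN = (p₁ − p₀)/p₁ = (0.85004 − 0.18016) / 0.85004 ≈ 0.78806.
Attributable cases ≈ PN × (exposed cases) = 0.78806 × 3832 ≈ 3019.83.

about 3020 cases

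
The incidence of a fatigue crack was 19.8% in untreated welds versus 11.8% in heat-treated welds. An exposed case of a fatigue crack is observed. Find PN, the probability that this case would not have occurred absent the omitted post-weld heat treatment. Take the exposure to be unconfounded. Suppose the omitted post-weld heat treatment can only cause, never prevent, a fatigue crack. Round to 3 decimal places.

p₁ = 0.198, p₀ = 0.118.
Under exogeneity and monotonicity, PN = (p₁ − p₀) / p₁.
PN = (0.198 − 0.118) / 0.198 = 0.08 / 0.198 ≈ 0.4040

PN ≈ 0.404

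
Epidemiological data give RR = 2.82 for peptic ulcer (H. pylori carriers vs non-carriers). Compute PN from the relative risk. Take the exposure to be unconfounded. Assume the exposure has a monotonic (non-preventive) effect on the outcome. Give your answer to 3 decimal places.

Under exogeneity and monotonicity, PN = (RR − 1) / RR = 1 − 1/RR.
PN = (2.82 − 1) / 2.82 = 1.82 / 2.82 ≈ 0.6454

PN ≈ 0.645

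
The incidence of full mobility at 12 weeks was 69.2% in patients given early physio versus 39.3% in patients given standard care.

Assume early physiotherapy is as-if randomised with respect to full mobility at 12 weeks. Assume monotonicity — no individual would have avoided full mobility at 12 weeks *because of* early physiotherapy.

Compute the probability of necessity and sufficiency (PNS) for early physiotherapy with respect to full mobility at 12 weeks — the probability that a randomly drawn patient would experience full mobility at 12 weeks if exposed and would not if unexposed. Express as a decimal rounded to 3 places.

p₁ = 0.692, p₀ = 0.393.
Under exogeneity and monotonicity, PNS = p₁ − p₀.
PNS = 0.692 − 0.393 = 0.299

PNS ≈ 0.299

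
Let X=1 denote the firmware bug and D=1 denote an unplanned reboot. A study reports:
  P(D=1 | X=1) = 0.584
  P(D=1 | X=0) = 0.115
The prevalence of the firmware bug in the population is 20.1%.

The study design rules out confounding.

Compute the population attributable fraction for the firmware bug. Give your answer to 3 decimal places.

Let p₁ = 0.584, p₀ = 0.115.
Overall risk P(Y=1) = π·p₁ + (1−π)·p₀ = 0.201×0.584 + 0.799×0.115 = 0.20927.
Under exogeneity, PAF = [P(Y=1) − p₀] / P(Y=1).
PAF = (0.20927 − 0.115) / 0.20927 ≈ 0.4505

PAF ≈ 0.450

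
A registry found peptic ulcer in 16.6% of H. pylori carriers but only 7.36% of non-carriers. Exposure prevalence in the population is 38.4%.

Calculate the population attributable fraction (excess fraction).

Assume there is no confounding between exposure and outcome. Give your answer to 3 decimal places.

p₁ = 0.166, p₀ = 0.0736.
Overall risk P(Y=1) = π·p₁ + (1−π)·p₀ = 0.384×0.166 + 0.616×0.0736 = 0.10908.
Under exogeneity, PAF = [P(Y=1) − p₀] / P(Y=1).
PAF = (0.10908 − 0.0736) / 0.10908 ≈ 0.3253

PAF ≈ 0.325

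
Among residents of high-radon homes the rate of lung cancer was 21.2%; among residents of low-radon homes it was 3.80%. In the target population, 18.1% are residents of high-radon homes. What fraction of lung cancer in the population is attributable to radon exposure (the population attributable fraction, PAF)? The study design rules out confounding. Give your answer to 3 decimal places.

PAF ≈ 0.453

p₁ = 0.212, p₀ = 0.038.
Overall risk P(Y=1) = π·p₁ + (1−π)·p₀ = 0.181×0.212 + 0.819×0.038 = 0.069494.
Under exogeneity, PAF = [P(Y=1) − p₀] / P(Y=1).
PAF = (0.069494 − 0.038) / 0.069494 ≈ 0.4532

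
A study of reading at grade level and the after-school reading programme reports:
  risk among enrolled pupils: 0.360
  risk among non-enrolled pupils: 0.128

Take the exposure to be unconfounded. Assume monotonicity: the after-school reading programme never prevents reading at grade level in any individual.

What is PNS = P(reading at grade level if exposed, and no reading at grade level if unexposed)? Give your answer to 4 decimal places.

Let p₁ = 0.36, p₀ = 0.128.
Under exogeneity and monotonicity, PNS = p₁ − p₀.
PNS = 0.36 − 0.128 = 0.232

PNS ≈ 0.2320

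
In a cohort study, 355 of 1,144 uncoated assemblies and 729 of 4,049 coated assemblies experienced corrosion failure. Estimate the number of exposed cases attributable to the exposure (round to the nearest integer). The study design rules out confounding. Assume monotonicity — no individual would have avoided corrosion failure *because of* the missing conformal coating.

about 149 cases

p₁ = P(outcome | exposed) = 355/1144 = 0.31031
p₀ = P(outcome | unexposed) = 729/4049 = 0.18004
PN = (p₁ − p₀)/p₁ = (0.31031 − 0.18004) / 0.31031 ≈ 0.41980.
Attributable cases ≈ PN × (exposed cases) = 0.41980 × 355 ≈ 149.03.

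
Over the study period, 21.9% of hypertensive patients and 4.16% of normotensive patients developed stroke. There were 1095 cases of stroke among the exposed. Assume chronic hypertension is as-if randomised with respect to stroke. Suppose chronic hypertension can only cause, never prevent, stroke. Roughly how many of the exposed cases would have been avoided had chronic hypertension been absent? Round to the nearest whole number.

p₁ = 0.219, p₀ = 0.0416.
PN = (p₁ − p₀)/p₁ = (0.219 − 0.0416) / 0.219 ≈ 0.81005.
Attributable cases ≈ PN × (exposed cases) = 0.81005 × 1095 ≈ 887.00.

about 887 cases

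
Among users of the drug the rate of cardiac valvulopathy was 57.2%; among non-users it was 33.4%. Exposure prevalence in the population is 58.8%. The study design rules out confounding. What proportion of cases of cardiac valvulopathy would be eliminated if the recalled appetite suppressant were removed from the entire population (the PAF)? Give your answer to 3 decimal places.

PAF ≈ 0.295

p₁ = 0.572, p₀ = 0.334.
Overall risk P(Y=1) = π·p₁ + (1−π)·p₀ = 0.588×0.572 + 0.412×0.334 = 0.47394.
Under exogeneity, PAF = [P(Y=1) − p₀] / P(Y=1).
PAF = (0.47394 − 0.334) / 0.47394 ≈ 0.2953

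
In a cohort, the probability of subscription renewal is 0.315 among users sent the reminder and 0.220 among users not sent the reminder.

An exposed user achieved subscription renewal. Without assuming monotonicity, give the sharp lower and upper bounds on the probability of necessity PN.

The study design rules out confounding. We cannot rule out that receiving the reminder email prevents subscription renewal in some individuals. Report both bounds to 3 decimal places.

Let p₁ = 0.315, p₀ = 0.22.
Under exogeneity alone the bounds on PN are max{0,(p₁−p₀)/p₁} ≤ PN ≤ min{1,(1−p₀)/p₁}.
  lower = (p₁ − p₀)/p₁ = 0.095 / 0.315 ≈ 0.3016
  upper = min{1, (1 − p₀)/p₁} = 0.78 / 0.315 ≈ 2.4762 → capped at 1

0.302 ≤ PN ≤ 1.000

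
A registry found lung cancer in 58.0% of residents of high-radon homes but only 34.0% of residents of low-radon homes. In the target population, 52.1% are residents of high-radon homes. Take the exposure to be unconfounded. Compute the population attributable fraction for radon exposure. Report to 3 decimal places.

p₁ = 0.58, p₀ = 0.34.
Overall risk P(Y=1) = π·p₁ + (1−π)·p₀ = 0.521×0.58 + 0.479×0.34 = 0.46504.
Under exogeneity, PAF = [P(Y=1) − p₀] / P(Y=1).
PAF = (0.46504 − 0.34) / 0.46504 ≈ 0.2689

PAF ≈ 0.269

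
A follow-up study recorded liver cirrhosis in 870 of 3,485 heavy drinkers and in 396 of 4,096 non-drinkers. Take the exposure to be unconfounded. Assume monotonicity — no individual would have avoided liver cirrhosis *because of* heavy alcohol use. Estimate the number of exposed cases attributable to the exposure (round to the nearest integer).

about 533 cases

p₁ = P(outcome | exposed) = 870/3485 = 0.24964
p₀ = P(outcome | unexposed) = 396/4096 = 0.09668
PN = (p₁ − p₀)/p₁ = (0.24964 − 0.09668) / 0.24964 ≈ 0.61273.
Attributable cases ≈ PN × (exposed cases) = 0.61273 × 870 ≈ 533.07.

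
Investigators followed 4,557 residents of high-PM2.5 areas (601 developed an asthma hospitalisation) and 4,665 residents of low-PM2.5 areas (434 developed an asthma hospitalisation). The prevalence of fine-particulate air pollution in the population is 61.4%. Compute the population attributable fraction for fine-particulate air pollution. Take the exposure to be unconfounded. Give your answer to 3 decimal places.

PAF ≈ 0.204

p₁ = P(outcome | exposed) = 601/4557 = 0.13189
p₀ = P(outcome | unexposed) = 434/4665 = 0.093033
Overall risk P(Y=1) = π·p₁ + (1−π)·p₀ = 0.614×0.13189 + 0.386×0.093033 = 0.11689.
Under exogeneity, PAF = [P(Y=1) − p₀] / P(Y=1).
PAF = (0.11689 − 0.093033) / 0.11689 ≈ 0.2041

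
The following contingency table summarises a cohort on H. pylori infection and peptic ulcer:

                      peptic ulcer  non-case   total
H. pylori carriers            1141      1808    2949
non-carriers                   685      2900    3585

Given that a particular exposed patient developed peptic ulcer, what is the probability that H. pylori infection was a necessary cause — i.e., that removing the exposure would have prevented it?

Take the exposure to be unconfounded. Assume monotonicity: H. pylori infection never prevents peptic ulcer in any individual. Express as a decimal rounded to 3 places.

p₁ = P(outcome | exposed) = 1141/2949 = 0.38691
p₀ = P(outcome | unexposed) = 685/3585 = 0.19107
Under exogeneity and monotonicity, PN = (p₁ − p₀)/p₁.
PN = (0.38691 − 0.19107) / 0.38691 ≈ 0.5062

PN ≈ 0.506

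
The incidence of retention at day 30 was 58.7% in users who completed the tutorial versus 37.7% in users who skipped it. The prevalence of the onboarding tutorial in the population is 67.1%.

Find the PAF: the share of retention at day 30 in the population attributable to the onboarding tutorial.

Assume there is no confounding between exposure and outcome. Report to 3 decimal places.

p₁ = 0.587, p₀ = 0.377.
Overall risk P(Y=1) = π·p₁ + (1−π)·p₀ = 0.671×0.587 + 0.329×0.377 = 0.51791.
Under exogeneity, PAF = [P(Y=1) − p₀] / P(Y=1).
PAF = (0.51791 − 0.377) / 0.51791 ≈ 0.2721

PAF ≈ 0.272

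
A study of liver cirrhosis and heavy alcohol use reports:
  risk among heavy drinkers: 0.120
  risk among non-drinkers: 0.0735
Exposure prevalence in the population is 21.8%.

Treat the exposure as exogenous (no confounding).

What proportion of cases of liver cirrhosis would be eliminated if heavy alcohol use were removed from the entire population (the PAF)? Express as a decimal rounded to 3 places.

PAF ≈ 0.121

Let p₁ = 0.12, p₀ = 0.0735.
Overall risk P(Y=1) = π·p₁ + (1−π)·p₀ = 0.218×0.12 + 0.782×0.0735 = 0.083637.
Under exogeneity, PAF = [P(Y=1) − p₀] / P(Y=1).
PAF = (0.083637 − 0.0735) / 0.083637 ≈ 0.1212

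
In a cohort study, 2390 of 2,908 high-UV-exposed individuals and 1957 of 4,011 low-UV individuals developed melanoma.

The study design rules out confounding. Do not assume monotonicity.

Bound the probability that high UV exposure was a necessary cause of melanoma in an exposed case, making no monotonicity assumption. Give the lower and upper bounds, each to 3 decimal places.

p₁ = P(outcome | exposed) = 2390/2908 = 0.82187
p₀ = P(outcome | unexposed) = 1957/4011 = 0.48791
Under exogeneity alone the bounds on PN are max{0,(p₁−p₀)/p₁} ≤ PN ≤ min{1,(1−p₀)/p₁}.
  lower = (p₁ − p₀)/p₁ = 0.33396 / 0.82187 ≈ 0.4063
  upper = min{1, (1 − p₀)/p₁} = 0.51209 / 0.82187 ≈ 0.6231

0.406 ≤ PN ≤ 0.623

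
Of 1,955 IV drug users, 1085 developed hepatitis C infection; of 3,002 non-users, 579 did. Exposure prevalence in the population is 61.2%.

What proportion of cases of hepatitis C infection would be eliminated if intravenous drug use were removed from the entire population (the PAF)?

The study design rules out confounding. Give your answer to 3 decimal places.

p₁ = P(outcome | exposed) = 1085/1955 = 0.55499
p₀ = P(outcome | unexposed) = 579/3002 = 0.19287
Overall risk P(Y=1) = π·p₁ + (1−π)·p₀ = 0.612×0.55499 + 0.388×0.19287 = 0.41449.
Under exogeneity, PAF = [P(Y=1) − p₀] / P(Y=1).
PAF = (0.41449 − 0.19287) / 0.41449 ≈ 0.5347

PAF ≈ 0.535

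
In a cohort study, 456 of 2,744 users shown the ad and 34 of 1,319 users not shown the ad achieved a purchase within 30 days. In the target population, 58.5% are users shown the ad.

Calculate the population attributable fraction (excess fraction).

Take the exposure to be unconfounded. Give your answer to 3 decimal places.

p₁ = P(outcome | exposed) = 456/2744 = 0.16618
p₀ = P(outcome | unexposed) = 34/1319 = 0.025777
Overall risk P(Y=1) = π·p₁ + (1−π)·p₀ = 0.585×0.16618 + 0.415×0.025777 = 0.10791.
Under exogeneity, PAF = [P(Y=1) − p₀] / P(Y=1).
PAF = (0.10791 − 0.025777) / 0.10791 ≈ 0.7611

PAF ≈ 0.761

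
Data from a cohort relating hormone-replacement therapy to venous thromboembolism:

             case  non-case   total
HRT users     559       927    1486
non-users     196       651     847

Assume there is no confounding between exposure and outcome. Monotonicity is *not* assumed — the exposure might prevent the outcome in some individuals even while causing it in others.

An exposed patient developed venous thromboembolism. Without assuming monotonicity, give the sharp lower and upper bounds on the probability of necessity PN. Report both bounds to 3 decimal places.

0.385 ≤ PN ≤ 1.000

p₁ = P(outcome | exposed) = 559/1486 = 0.37618
p₀ = P(outcome | unexposed) = 196/847 = 0.2314
Under exogeneity alone the bounds on PN are max{0,(p₁−p₀)/p₁} ≤ PN ≤ min{1,(1−p₀)/p₁}.
  lower = (p₁ − p₀)/p₁ = 0.14477 / 0.37618 ≈ 0.3849
  upper = min{1, (1 − p₀)/p₁} = 0.7686 / 0.37618 ≈ 2.0432 → capped at 1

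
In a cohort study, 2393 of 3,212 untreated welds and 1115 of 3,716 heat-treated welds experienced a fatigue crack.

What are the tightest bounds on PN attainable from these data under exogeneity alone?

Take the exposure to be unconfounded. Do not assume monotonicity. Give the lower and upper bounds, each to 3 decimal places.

p₁ = P(outcome | exposed) = 2393/3212 = 0.74502
p₀ = P(outcome | unexposed) = 1115/3716 = 0.30005
Under exogeneity alone the bounds on PN are max{0,(p₁−p₀)/p₁} ≤ PN ≤ min{1,(1−p₀)/p₁}.
  lower = (p₁ − p₀)/p₁ = 0.44496 / 0.74502 ≈ 0.5973
  upper = min{1, (1 − p₀)/p₁} = 0.69995 / 0.74502 ≈ 0.9395

0.597 ≤ PN ≤ 0.940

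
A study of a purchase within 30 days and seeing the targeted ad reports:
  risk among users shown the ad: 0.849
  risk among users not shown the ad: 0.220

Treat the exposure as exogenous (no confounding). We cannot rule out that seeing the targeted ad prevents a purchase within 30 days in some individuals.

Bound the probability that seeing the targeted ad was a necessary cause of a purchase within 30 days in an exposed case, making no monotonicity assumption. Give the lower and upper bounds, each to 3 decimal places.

0.741 ≤ PN ≤ 0.919

Let p₁ = 0.849, p₀ = 0.22.
Under exogeneity alone the bounds on PN are max{0,(p₁−p₀)/p₁} ≤ PN ≤ min{1,(1−p₀)/p₁}.
  lower = (p₁ − p₀)/p₁ = 0.629 / 0.849 ≈ 0.7409
  upper = min{1, (1 − p₀)/p₁} = 0.78 / 0.849 ≈ 0.9187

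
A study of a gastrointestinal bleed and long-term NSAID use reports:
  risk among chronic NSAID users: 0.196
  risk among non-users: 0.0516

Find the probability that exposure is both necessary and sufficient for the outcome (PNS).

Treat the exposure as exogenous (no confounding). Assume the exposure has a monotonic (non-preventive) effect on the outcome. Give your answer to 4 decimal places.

Let p₁ = 0.196, p₀ = 0.0516.
Under exogeneity and monotonicity, PNS = p₁ − p₀.
PNS = 0.196 − 0.0516 = 0.1444

PNS ≈ 0.1444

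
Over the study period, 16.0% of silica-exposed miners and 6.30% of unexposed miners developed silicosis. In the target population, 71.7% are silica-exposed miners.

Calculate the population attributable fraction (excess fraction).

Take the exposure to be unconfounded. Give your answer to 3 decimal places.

p₁ = 0.16, p₀ = 0.063.
Overall risk P(Y=1) = π·p₁ + (1−π)·p₀ = 0.717×0.16 + 0.283×0.063 = 0.13255.
Under exogeneity, PAF = [P(Y=1) − p₀] / P(Y=1).
PAF = (0.13255 − 0.063) / 0.13255 ≈ 0.5247

PAF ≈ 0.525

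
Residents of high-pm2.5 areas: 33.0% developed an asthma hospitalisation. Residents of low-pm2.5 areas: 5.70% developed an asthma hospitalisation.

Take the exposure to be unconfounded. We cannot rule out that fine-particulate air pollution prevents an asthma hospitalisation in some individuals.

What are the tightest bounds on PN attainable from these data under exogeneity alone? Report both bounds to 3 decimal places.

p₁ = 0.33, p₀ = 0.057.
Under exogeneity alone the bounds on PN are max{0,(p₁−p₀)/p₁} ≤ PN ≤ min{1,(1−p₀)/p₁}.
  lower = (p₁ − p₀)/p₁ = 0.273 / 0.33 ≈ 0.8273
  upper = min{1, (1 − p₀)/p₁} = 0.943 / 0.33 ≈ 2.8576 → capped at 1

0.827 ≤ PN ≤ 1.000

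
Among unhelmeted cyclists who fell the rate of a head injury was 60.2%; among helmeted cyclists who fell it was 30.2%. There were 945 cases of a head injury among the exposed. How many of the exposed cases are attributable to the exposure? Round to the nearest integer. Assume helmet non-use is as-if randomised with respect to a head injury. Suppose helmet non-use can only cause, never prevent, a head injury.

about 471 cases

p₁ = 0.602, p₀ = 0.302.
PN = (p₁ − p₀)/p₁ = (0.602 − 0.302) / 0.602 ≈ 0.49834.
Attributable cases ≈ PN × (exposed cases) = 0.49834 × 945 ≈ 470.93.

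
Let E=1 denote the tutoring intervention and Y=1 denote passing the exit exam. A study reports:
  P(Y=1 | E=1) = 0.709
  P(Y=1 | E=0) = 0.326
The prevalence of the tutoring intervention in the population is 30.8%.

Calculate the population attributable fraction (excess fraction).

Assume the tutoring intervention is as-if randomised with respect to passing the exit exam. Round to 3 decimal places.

PAF ≈ 0.266

Let p₁ = 0.709, p₀ = 0.326.
Overall risk P(Y=1) = π·p₁ + (1−π)·p₀ = 0.308×0.709 + 0.692×0.326 = 0.44396.
Under exogeneity, PAF = [P(Y=1) − p₀] / P(Y=1).
PAF = (0.44396 − 0.326) / 0.44396 ≈ 0.2657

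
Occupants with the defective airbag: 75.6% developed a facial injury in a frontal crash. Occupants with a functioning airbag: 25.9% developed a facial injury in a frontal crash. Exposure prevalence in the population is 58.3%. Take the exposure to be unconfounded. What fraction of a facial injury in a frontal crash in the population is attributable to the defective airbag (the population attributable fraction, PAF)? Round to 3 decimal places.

p₁ = 0.756, p₀ = 0.259.
Overall risk P(Y=1) = π·p₁ + (1−π)·p₀ = 0.583×0.756 + 0.417×0.259 = 0.54875.
Under exogeneity, PAF = [P(Y=1) − p₀] / P(Y=1).
PAF = (0.54875 − 0.259) / 0.54875 ≈ 0.5280

PAF ≈ 0.528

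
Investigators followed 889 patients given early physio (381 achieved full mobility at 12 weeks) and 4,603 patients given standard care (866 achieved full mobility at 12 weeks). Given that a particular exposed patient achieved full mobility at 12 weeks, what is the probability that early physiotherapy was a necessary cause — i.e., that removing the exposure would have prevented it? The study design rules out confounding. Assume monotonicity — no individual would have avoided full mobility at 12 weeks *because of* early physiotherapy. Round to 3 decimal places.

PN ≈ 0.561

p₁ = P(outcome | exposed) = 381/889 = 0.42857
p₀ = P(outcome | unexposed) = 866/4603 = 0.18814
Under exogeneity and monotonicity, PN = (p₁ − p₀) / p₁.
PN = (0.42857 − 0.18814) / 0.42857 = 0.24043 / 0.42857 ≈ 0.5610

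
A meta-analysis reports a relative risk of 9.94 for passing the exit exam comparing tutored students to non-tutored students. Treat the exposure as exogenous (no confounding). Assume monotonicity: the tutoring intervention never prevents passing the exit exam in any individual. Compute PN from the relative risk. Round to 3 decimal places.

PN ≈ 0.899

Under exogeneity and monotonicity, PN = (RR − 1) / RR = 1 − 1/RR.
PN = (9.94 − 1) / 9.94 = 8.94 / 9.94 ≈ 0.8994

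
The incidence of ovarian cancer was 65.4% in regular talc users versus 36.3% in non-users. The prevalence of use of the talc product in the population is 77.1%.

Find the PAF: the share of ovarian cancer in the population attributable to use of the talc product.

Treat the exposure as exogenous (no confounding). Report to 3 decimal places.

PAF ≈ 0.382

p₁ = 0.654, p₀ = 0.363.
Overall risk P(Y=1) = π·p₁ + (1−π)·p₀ = 0.771×0.654 + 0.229×0.363 = 0.58736.
Under exogeneity, PAF = [P(Y=1) − p₀] / P(Y=1).
PAF = (0.58736 − 0.363) / 0.58736 ≈ 0.3820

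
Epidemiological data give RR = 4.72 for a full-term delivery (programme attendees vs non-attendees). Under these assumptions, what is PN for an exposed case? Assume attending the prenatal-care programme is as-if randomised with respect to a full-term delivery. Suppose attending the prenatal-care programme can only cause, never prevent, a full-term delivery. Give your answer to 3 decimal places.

Under exogeneity and monotonicity, PN = (RR − 1) / RR = 1 − 1/RR.
PN = (4.72 − 1) / 4.72 = 3.72 / 4.72 ≈ 0.7881

PN ≈ 0.788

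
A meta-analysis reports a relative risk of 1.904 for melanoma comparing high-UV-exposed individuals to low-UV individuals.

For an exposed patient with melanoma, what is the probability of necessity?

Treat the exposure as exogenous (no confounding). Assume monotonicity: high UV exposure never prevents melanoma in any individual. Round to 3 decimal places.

Under exogeneity and monotonicity, PN = (RR − 1) / RR = 1 − 1/RR.
PN = (1.904 − 1) / 1.904 = 0.904 / 1.904 ≈ 0.4748

PN ≈ 0.475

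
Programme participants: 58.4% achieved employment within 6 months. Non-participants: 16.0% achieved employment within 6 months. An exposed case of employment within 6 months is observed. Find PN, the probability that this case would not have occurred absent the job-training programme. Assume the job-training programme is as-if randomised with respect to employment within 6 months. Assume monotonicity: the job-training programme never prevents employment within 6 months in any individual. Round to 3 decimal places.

p₁ = 0.584, p₀ = 0.16.
Under exogeneity and monotonicity, PN = (p₁ − p₀) / p₁.
PN = (0.584 − 0.16) / 0.584 = 0.424 / 0.584 ≈ 0.7260

PN ≈ 0.726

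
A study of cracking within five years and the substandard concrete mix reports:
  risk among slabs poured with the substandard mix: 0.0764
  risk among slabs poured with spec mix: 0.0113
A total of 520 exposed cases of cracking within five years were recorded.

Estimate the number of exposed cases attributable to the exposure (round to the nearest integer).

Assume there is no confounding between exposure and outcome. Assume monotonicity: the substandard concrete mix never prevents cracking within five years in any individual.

Let p₁ = 0.0764, p₀ = 0.0113.
PN = (p₁ − p₀)/p₁ = (0.0764 − 0.0113) / 0.0764 ≈ 0.85209.
Attributable cases ≈ PN × (exposed cases) = 0.85209 × 520 ≈ 443.09.

about 443 cases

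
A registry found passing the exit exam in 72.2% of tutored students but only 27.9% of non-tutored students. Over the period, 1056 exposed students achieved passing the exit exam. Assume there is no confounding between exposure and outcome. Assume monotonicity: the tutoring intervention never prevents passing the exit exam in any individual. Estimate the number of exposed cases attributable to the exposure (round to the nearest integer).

about 648 cases

p₁ = 0.722, p₀ = 0.279.
PN = (p₁ − p₀)/p₁ = (0.722 − 0.279) / 0.722 ≈ 0.61357.
Attributable cases ≈ PN × (exposed cases) = 0.61357 × 1056 ≈ 647.93.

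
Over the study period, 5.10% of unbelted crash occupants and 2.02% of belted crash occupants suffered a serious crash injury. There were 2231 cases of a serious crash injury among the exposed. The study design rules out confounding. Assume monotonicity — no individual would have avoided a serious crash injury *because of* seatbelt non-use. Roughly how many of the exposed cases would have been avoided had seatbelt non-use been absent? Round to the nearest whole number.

about 1347 cases

p₁ = 0.051, p₀ = 0.0202.
PN = (p₁ − p₀)/p₁ = (0.051 − 0.0202) / 0.051 ≈ 0.60392.
Attributable cases ≈ PN × (exposed cases) = 0.60392 × 2231 ≈ 1347.35.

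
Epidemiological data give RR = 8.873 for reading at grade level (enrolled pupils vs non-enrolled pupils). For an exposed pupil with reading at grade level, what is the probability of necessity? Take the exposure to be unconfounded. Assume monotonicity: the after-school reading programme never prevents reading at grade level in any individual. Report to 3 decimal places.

PN ≈ 0.887

Under exogeneity and monotonicity, PN = (RR − 1) / RR = 1 − 1/RR.
PN = (8.873 − 1) / 8.873 = 7.873 / 8.873 ≈ 0.8873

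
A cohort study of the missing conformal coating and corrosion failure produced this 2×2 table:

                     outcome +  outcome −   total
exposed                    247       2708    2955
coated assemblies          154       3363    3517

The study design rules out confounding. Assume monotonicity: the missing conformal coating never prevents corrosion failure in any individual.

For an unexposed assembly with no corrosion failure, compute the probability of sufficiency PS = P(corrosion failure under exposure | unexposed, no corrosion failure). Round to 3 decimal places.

PS ≈ 0.042

p₁ = P(outcome | exposed) = 247/2955 = 0.083587
p₀ = P(outcome | unexposed) = 154/3517 = 0.043787
Under exogeneity and monotonicity, PS = (p₁ − p₀) / (1 − p₀).
PS = (0.083587 − 0.043787) / (1 − 0.043787) = 0.0398 / 0.95621 ≈ 0.0416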